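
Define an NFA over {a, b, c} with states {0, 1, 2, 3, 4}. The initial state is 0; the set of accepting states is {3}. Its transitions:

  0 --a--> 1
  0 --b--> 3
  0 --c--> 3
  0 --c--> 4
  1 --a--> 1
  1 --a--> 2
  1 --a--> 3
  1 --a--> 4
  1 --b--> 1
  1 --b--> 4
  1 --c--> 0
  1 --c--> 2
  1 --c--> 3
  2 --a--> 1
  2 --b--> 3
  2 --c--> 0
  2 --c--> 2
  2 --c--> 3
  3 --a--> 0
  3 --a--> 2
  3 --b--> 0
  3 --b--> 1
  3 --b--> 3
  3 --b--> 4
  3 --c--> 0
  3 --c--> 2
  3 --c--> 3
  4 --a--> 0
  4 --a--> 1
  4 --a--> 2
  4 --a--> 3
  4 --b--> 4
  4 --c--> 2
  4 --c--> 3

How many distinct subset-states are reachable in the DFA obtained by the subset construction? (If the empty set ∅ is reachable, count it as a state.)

14

Start state of the DFA: {0}.
{0} --a--> {1}  [new]
{0} --b--> {3}  [new]
{0} --c--> {3, 4}  [new]
{1} --a--> {1, 2, 3, 4}  [new]
{1} --b--> {1, 4}  [new]
{1} --c--> {0, 2, 3}  [new]
{3} --a--> {0, 2}  [new]
{3} --b--> {0, 1, 3, 4}  [new]
{3} --c--> {0, 2, 3}  [seen]
{3, 4} --a--> {0, 1, 2, 3}  [new]
{3, 4} --b--> {0, 1, 3, 4}  [seen]
{3, 4} --c--> {0, 2, 3}  [seen]
{1, 2, 3, 4} --a--> {0, 1, 2, 3, 4}  [new]
{1, 2, 3, 4} --b--> {0, 1, 3, 4}  [seen]
{1, 2, 3, 4} --c--> {0, 2, 3}  [seen]
{1, 4} --a--> {0, 1, 2, 3, 4}  [seen]
{1, 4} --b--> {1, 4}  [seen]
{1, 4} --c--> {0, 2, 3}  [seen]
{0, 2, 3} --a--> {0, 1, 2}  [new]
{0, 2, 3} --b--> {0, 1, 3, 4}  [seen]
{0, 2, 3} --c--> {0, 2, 3, 4}  [new]
{0, 2} --a--> {1}  [seen]
{0, 2} --b--> {3}  [seen]
{0, 2} --c--> {0, 2, 3, 4}  [seen]
{0, 1, 3, 4} --a--> {0, 1, 2, 3, 4}  [seen]
{0, 1, 3, 4} --b--> {0, 1, 3, 4}  [seen]
{0, 1, 3, 4} --c--> {0, 2, 3, 4}  [seen]
{0, 1, 2, 3} --a--> {0, 1, 2, 3, 4}  [seen]
{0, 1, 2, 3} --b--> {0, 1, 3, 4}  [seen]
{0, 1, 2, 3} --c--> {0, 2, 3, 4}  [seen]
{0, 1, 2, 3, 4} --a--> {0, 1, 2, 3, 4}  [seen]
{0, 1, 2, 3, 4} --b--> {0, 1, 3, 4}  [seen]
{0, 1, 2, 3, 4} --c--> {0, 2, 3, 4}  [seen]
{0, 1, 2} --a--> {1, 2, 3, 4}  [seen]
{0, 1, 2} --b--> {1, 3, 4}  [new]
{0, 1, 2} --c--> {0, 2, 3, 4}  [seen]
{0, 2, 3, 4} --a--> {0, 1, 2, 3}  [seen]
{0, 2, 3, 4} --b--> {0, 1, 3, 4}  [seen]
{0, 2, 3, 4} --c--> {0, 2, 3, 4}  [seen]
{1, 3, 4} --a--> {0, 1, 2, 3, 4}  [seen]
{1, 3, 4} --b--> {0, 1, 3, 4}  [seen]
{1, 3, 4} --c--> {0, 2, 3}  [seen]
Reachable DFA states: {0}, {1}, {3}, {3, 4}, {1, 2, 3, 4}, {1, 4}, {0, 2, 3}, {0, 2}, {0, 1, 3, 4}, {0, 1, 2, 3}, {0, 1, 2, 3, 4}, {0, 1, 2}, {0, 2, 3, 4}, {1, 3, 4}.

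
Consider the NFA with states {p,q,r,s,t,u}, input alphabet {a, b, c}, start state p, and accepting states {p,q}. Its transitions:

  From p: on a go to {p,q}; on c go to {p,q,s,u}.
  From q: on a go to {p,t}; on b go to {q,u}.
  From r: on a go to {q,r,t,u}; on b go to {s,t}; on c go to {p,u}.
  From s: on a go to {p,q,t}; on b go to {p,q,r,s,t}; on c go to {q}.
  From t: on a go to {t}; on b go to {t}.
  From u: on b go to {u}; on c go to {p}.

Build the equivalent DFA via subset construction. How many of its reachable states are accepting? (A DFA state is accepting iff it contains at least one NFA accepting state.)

10

Start state of the DFA: {p}.
{p} --a--> {p,q}  [new]
{p} --b--> ∅  [new]
{p} --c--> {p,q,s,u}  [new]
{p,q} --a--> {p,q,t}  [new]
{p,q} --b--> {q,u}  [new]
{p,q} --c--> {p,q,s,u}  [seen]
∅ --a--> ∅  [seen]
∅ --b--> ∅  [seen]
∅ --c--> ∅  [seen]
{p,q,s,u} --a--> {p,q,t}  [seen]
{p,q,s,u} --b--> {p,q,r,s,t,u}  [new]
{p,q,s,u} --c--> {p,q,s,u}  [seen]
{p,q,t} --a--> {p,q,t}  [seen]
{p,q,t} --b--> {q,t,u}  [new]
{p,q,t} --c--> {p,q,s,u}  [seen]
{q,u} --a--> {p,t}  [new]
{q,u} --b--> {q,u}  [seen]
{q,u} --c--> {p}  [seen]
{p,q,r,s,t,u} --a--> {p,q,r,t,u}  [new]
{p,q,r,s,t,u} --b--> {p,q,r,s,t,u}  [seen]
{p,q,r,s,t,u} --c--> {p,q,s,u}  [seen]
{q,t,u} --a--> {p,t}  [seen]
{q,t,u} --b--> {q,t,u}  [seen]
{q,t,u} --c--> {p}  [seen]
{p,t} --a--> {p,q,t}  [seen]
{p,t} --b--> {t}  [new]
{p,t} --c--> {p,q,s,u}  [seen]
{p,q,r,t,u} --a--> {p,q,r,t,u}  [seen]
{p,q,r,t,u} --b--> {q,s,t,u}  [new]
{p,q,r,t,u} --c--> {p,q,s,u}  [seen]
{t} --a--> {t}  [seen]
{t} --b--> {t}  [seen]
{t} --c--> ∅  [seen]
{q,s,t,u} --a--> {p,q,t}  [seen]
{q,s,t,u} --b--> {p,q,r,s,t,u}  [seen]
{q,s,t,u} --c--> {p,q}  [seen]
Reachable DFA states: {p}, {p,q}, ∅, {p,q,s,u}, {p,q,t}, {q,u}, {p,q,r,s,t,u}, {q,t,u}, {p,t}, {p,q,r,t,u}, {t}, {q,s,t,u}.
Accepting DFA states (contain an NFA accepting state): {p}, {p,q}, {p,q,s,u}, {p,q,t}, {q,u}, {p,q,r,s,t,u}, {q,t,u}, {p,t}, {p,q,r,t,u}, {q,s,t,u}.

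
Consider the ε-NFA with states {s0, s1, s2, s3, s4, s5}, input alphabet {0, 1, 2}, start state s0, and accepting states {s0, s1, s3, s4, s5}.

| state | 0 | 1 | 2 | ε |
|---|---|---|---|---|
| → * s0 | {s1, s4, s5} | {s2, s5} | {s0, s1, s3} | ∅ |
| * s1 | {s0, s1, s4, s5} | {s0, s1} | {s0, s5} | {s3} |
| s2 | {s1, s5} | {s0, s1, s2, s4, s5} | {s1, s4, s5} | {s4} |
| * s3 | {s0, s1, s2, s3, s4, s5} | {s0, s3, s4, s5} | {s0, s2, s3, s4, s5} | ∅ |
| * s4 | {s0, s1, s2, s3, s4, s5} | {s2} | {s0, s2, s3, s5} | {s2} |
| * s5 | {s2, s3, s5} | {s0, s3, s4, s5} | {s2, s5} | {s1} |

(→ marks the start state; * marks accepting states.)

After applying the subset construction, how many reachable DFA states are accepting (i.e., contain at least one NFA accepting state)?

4

Start state of the DFA: {s0} (ε-closure of the NFA start).
{s0} --0--> {s1, s2, s3, s4, s5}  [new]
{s0} --1--> {s1, s2, s3, s4, s5}  [seen]
{s0} --2--> {s0, s1, s3}  [new]
{s1, s2, s3, s4, s5} --0--> {s0, s1, s2, s3, s4, s5}  [new]
{s1, s2, s3, s4, s5} --1--> {s0, s1, s2, s3, s4, s5}  [seen]
{s1, s2, s3, s4, s5} --2--> {s0, s1, s2, s3, s4, s5}  [seen]
{s0, s1, s3} --0--> {s0, s1, s2, s3, s4, s5}  [seen]
{s0, s1, s3} --1--> {s0, s1, s2, s3, s4, s5}  [seen]
{s0, s1, s3} --2--> {s0, s1, s2, s3, s4, s5}  [seen]
{s0, s1, s2, s3, s4, s5} --0--> {s0, s1, s2, s3, s4, s5}  [seen]
{s0, s1, s2, s3, s4, s5} --1--> {s0, s1, s2, s3, s4, s5}  [seen]
{s0, s1, s2, s3, s4, s5} --2--> {s0, s1, s2, s3, s4, s5}  [seen]
Reachable DFA states: {s0}, {s1, s2, s3, s4, s5}, {s0, s1, s3}, {s0, s1, s2, s3, s4, s5}.
Accepting DFA states (contain an NFA accepting state): {s0}, {s1, s2, s3, s4, s5}, {s0, s1, s3}, {s0, s1, s2, s3, s4, s5}.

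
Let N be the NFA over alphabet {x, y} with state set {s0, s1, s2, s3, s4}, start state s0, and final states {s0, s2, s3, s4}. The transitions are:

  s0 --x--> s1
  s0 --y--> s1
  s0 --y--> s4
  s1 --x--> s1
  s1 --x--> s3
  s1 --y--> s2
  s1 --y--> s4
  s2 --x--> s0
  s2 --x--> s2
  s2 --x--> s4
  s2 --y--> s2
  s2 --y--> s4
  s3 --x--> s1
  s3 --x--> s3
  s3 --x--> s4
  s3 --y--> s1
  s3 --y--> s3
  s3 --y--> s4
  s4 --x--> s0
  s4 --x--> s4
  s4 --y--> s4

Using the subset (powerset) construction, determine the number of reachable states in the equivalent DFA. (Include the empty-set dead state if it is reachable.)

Start state of the DFA: {s0}.
{s0} --x--> {s1}  [new]
{s0} --y--> {s1, s4}  [new]
{s1} --x--> {s1, s3}  [new]
{s1} --y--> {s2, s4}  [new]
{s1, s4} --x--> {s0, s1, s3, s4}  [new]
{s1, s4} --y--> {s2, s4}  [seen]
{s1, s3} --x--> {s1, s3, s4}  [new]
{s1, s3} --y--> {s1, s2, s3, s4}  [new]
{s2, s4} --x--> {s0, s2, s4}  [new]
{s2, s4} --y--> {s2, s4}  [seen]
{s0, s1, s3, s4} --x--> {s0, s1, s3, s4}  [seen]
{s0, s1, s3, s4} --y--> {s1, s2, s3, s4}  [seen]
{s1, s3, s4} --x--> {s0, s1, s3, s4}  [seen]
{s1, s3, s4} --y--> {s1, s2, s3, s4}  [seen]
{s1, s2, s3, s4} --x--> {s0, s1, s2, s3, s4}  [new]
{s1, s2, s3, s4} --y--> {s1, s2, s3, s4}  [seen]
{s0, s2, s4} --x--> {s0, s1, s2, s4}  [new]
{s0, s2, s4} --y--> {s1, s2, s4}  [new]
{s0, s1, s2, s3, s4} --x--> {s0, s1, s2, s3, s4}  [seen]
{s0, s1, s2, s3, s4} --y--> {s1, s2, s3, s4}  [seen]
{s0, s1, s2, s4} --x--> {s0, s1, s2, s3, s4}  [seen]
{s0, s1, s2, s4} --y--> {s1, s2, s4}  [seen]
{s1, s2, s4} --x--> {s0, s1, s2, s3, s4}  [seen]
{s1, s2, s4} --y--> {s2, s4}  [seen]
Reachable DFA states: {s0}, {s1}, {s1, s4}, {s1, s3}, {s2, s4}, {s0, s1, s3, s4}, {s1, s3, s4}, {s1, s2, s3, s4}, {s0, s2, s4}, {s0, s1, s2, s3, s4}, {s0, s1, s2, s4}, {s1, s2, s4}.

12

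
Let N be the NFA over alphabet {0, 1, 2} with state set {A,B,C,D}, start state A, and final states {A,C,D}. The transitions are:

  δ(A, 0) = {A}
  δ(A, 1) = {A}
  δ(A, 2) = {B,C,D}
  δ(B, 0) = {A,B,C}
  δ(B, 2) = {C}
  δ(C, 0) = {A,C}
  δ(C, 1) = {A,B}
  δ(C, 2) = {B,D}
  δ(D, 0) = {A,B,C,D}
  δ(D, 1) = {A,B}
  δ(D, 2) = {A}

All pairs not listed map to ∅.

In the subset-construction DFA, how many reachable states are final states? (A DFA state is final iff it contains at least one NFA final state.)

5

Start state of the DFA: {A}.
{A} --0--> {A}  [seen]
{A} --1--> {A}  [seen]
{A} --2--> {B,C,D}  [new]
{B,C,D} --0--> {A,B,C,D}  [new]
{B,C,D} --1--> {A,B}  [new]
{B,C,D} --2--> {A,B,C,D}  [seen]
{A,B,C,D} --0--> {A,B,C,D}  [seen]
{A,B,C,D} --1--> {A,B}  [seen]
{A,B,C,D} --2--> {A,B,C,D}  [seen]
{A,B} --0--> {A,B,C}  [new]
{A,B} --1--> {A}  [seen]
{A,B} --2--> {B,C,D}  [seen]
{A,B,C} --0--> {A,B,C}  [seen]
{A,B,C} --1--> {A,B}  [seen]
{A,B,C} --2--> {B,C,D}  [seen]
Reachable DFA states: {A}, {B,C,D}, {A,B,C,D}, {A,B}, {A,B,C}.
Accepting DFA states (contain an NFA accepting state): {A}, {B,C,D}, {A,B,C,D}, {A,B}, {A,B,C}.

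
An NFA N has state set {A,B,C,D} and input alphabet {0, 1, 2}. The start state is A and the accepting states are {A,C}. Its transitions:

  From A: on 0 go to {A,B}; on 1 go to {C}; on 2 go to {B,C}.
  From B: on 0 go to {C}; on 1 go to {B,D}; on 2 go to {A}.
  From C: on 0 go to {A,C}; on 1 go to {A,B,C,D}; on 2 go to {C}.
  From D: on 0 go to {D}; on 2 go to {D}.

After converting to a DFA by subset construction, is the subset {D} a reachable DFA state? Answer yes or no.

no

Start state of the DFA: {A}.
{A} --0--> {A,B}  [new]
{A} --1--> {C}  [new]
{A} --2--> {B,C}  [new]
{A,B} --0--> {A,B,C}  [new]
{A,B} --1--> {B,C,D}  [new]
{A,B} --2--> {A,B,C}  [seen]
{C} --0--> {A,C}  [new]
{C} --1--> {A,B,C,D}  [new]
{C} --2--> {C}  [seen]
{B,C} --0--> {A,C}  [seen]
{B,C} --1--> {A,B,C,D}  [seen]
{B,C} --2--> {A,C}  [seen]
{A,B,C} --0--> {A,B,C}  [seen]
{A,B,C} --1--> {A,B,C,D}  [seen]
{A,B,C} --2--> {A,B,C}  [seen]
{B,C,D} --0--> {A,C,D}  [new]
{B,C,D} --1--> {A,B,C,D}  [seen]
{B,C,D} --2--> {A,C,D}  [seen]
{A,C} --0--> {A,B,C}  [seen]
{A,C} --1--> {A,B,C,D}  [seen]
{A,C} --2--> {B,C}  [seen]
{A,B,C,D} --0--> {A,B,C,D}  [seen]
{A,B,C,D} --1--> {A,B,C,D}  [seen]
{A,B,C,D} --2--> {A,B,C,D}  [seen]
{A,C,D} --0--> {A,B,C,D}  [seen]
{A,C,D} --1--> {A,B,C,D}  [seen]
{A,C,D} --2--> {B,C,D}  [seen]
Reachable DFA states: {A}, {A,B}, {C}, {B,C}, {A,B,C}, {B,C,D}, {A,C}, {A,B,C,D}, {A,C,D}.
{D} is not among them.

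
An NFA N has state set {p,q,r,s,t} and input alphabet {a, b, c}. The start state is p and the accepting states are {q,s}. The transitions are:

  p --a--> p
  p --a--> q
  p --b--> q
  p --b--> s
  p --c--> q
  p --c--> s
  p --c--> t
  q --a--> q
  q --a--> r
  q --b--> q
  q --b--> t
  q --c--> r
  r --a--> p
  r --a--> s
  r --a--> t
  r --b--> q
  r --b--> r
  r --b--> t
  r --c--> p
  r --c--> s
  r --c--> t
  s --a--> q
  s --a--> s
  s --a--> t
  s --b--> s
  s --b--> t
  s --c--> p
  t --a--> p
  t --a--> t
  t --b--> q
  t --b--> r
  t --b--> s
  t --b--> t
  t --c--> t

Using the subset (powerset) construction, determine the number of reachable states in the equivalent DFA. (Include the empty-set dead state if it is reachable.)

Start state of the DFA: {p}.
{p} --a--> {p,q}  [new]
{p} --b--> {q,s}  [new]
{p} --c--> {q,s,t}  [new]
{p,q} --a--> {p,q,r}  [new]
{p,q} --b--> {q,s,t}  [seen]
{p,q} --c--> {q,r,s,t}  [new]
{q,s} --a--> {q,r,s,t}  [seen]
{q,s} --b--> {q,s,t}  [seen]
{q,s} --c--> {p,r}  [new]
{q,s,t} --a--> {p,q,r,s,t}  [new]
{q,s,t} --b--> {q,r,s,t}  [seen]
{q,s,t} --c--> {p,r,t}  [new]
{p,q,r} --a--> {p,q,r,s,t}  [seen]
{p,q,r} --b--> {q,r,s,t}  [seen]
{p,q,r} --c--> {p,q,r,s,t}  [seen]
{q,r,s,t} --a--> {p,q,r,s,t}  [seen]
{q,r,s,t} --b--> {q,r,s,t}  [seen]
{q,r,s,t} --c--> {p,r,s,t}  [new]
{p,r} --a--> {p,q,s,t}  [new]
{p,r} --b--> {q,r,s,t}  [seen]
{p,r} --c--> {p,q,s,t}  [seen]
{p,q,r,s,t} --a--> {p,q,r,s,t}  [seen]
{p,q,r,s,t} --b--> {q,r,s,t}  [seen]
{p,q,r,s,t} --c--> {p,q,r,s,t}  [seen]
{p,r,t} --a--> {p,q,s,t}  [seen]
{p,r,t} --b--> {q,r,s,t}  [seen]
{p,r,t} --c--> {p,q,s,t}  [seen]
{p,r,s,t} --a--> {p,q,s,t}  [seen]
{p,r,s,t} --b--> {q,r,s,t}  [seen]
{p,r,s,t} --c--> {p,q,s,t}  [seen]
{p,q,s,t} --a--> {p,q,r,s,t}  [seen]
{p,q,s,t} --b--> {q,r,s,t}  [seen]
{p,q,s,t} --c--> {p,q,r,s,t}  [seen]
Reachable DFA states: {p}, {p,q}, {q,s}, {q,s,t}, {p,q,r}, {q,r,s,t}, {p,r}, {p,q,r,s,t}, {p,r,t}, {p,r,s,t}, {p,q,s,t}.

11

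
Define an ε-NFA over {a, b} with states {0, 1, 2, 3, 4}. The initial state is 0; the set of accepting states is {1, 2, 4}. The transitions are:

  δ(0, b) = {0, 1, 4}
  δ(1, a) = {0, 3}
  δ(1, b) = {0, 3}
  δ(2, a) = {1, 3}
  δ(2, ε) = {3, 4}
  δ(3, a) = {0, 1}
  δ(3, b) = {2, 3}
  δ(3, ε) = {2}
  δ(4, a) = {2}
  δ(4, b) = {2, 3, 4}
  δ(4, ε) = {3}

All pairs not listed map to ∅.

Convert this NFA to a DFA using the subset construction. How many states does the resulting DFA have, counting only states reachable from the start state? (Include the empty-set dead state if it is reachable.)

3

Start state of the DFA: {0} (ε-closure of the NFA start).
{0} --a--> ∅  [new]
{0} --b--> {0, 1, 2, 3, 4}  [new]
∅ --a--> ∅  [seen]
∅ --b--> ∅  [seen]
{0, 1, 2, 3, 4} --a--> {0, 1, 2, 3, 4}  [seen]
{0, 1, 2, 3, 4} --b--> {0, 1, 2, 3, 4}  [seen]
Reachable DFA states: {0}, ∅, {0, 1, 2, 3, 4}.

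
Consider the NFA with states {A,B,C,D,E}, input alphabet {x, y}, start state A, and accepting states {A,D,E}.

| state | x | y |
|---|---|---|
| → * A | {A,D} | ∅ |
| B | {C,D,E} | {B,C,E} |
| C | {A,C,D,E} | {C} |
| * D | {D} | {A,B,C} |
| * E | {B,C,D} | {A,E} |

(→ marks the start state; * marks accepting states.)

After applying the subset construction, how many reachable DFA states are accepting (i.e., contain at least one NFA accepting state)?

7

Start state of the DFA: {A}.
{A} --x--> {A,D}  [new]
{A} --y--> ∅  [new]
{A,D} --x--> {A,D}  [seen]
{A,D} --y--> {A,B,C}  [new]
∅ --x--> ∅  [seen]
∅ --y--> ∅  [seen]
{A,B,C} --x--> {A,C,D,E}  [new]
{A,B,C} --y--> {B,C,E}  [new]
{A,C,D,E} --x--> {A,B,C,D,E}  [new]
{A,C,D,E} --y--> {A,B,C,E}  [new]
{B,C,E} --x--> {A,B,C,D,E}  [seen]
{B,C,E} --y--> {A,B,C,E}  [seen]
{A,B,C,D,E} --x--> {A,B,C,D,E}  [seen]
{A,B,C,D,E} --y--> {A,B,C,E}  [seen]
{A,B,C,E} --x--> {A,B,C,D,E}  [seen]
{A,B,C,E} --y--> {A,B,C,E}  [seen]
Reachable DFA states: {A}, {A,D}, ∅, {A,B,C}, {A,C,D,E}, {B,C,E}, {A,B,C,D,E}, {A,B,C,E}.
Accepting DFA states (contain an NFA accepting state): {A}, {A,D}, {A,B,C}, {A,C,D,E}, {B,C,E}, {A,B,C,D,E}, {A,B,C,E}.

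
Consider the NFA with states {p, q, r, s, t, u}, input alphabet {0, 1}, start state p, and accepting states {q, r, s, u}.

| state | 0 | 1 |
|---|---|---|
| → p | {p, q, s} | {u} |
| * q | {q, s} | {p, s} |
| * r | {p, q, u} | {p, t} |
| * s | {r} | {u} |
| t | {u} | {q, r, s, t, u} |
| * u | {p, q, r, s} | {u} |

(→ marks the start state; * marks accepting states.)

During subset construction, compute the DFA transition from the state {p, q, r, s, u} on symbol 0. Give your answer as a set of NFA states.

δ(p,0) = {p, q, s}; δ(q,0) = {q, s}; δ(r,0) = {p, q, u}; δ(s,0) = {r}; δ(u,0) = {p, q, r, s}.
Union: {p, q, r, s, u}.

{p, q, r, s, u}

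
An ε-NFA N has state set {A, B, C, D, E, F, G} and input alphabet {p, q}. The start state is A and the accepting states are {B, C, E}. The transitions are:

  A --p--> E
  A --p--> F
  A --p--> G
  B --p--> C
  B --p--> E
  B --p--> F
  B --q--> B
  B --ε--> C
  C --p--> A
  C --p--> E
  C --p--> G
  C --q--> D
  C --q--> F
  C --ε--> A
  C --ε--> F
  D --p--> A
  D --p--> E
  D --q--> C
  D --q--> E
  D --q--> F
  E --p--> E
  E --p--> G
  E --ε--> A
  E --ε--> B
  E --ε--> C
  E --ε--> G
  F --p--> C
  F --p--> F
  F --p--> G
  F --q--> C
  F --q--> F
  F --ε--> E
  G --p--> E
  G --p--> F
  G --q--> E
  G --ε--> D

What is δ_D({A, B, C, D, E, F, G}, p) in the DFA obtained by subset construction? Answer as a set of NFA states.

δ(A,p) = {E, F, G}; δ(B,p) = {C, E, F}; δ(C,p) = {A, E, G}; δ(D,p) = {A, E}; δ(E,p) = {E, G}; δ(F,p) = {C, F, G}; δ(G,p) = {E, F}.
Union: {A, C, E, F, G}.
ε-closure gives {A, B, C, D, E, F, G}.

{A, B, C, D, E, F, G}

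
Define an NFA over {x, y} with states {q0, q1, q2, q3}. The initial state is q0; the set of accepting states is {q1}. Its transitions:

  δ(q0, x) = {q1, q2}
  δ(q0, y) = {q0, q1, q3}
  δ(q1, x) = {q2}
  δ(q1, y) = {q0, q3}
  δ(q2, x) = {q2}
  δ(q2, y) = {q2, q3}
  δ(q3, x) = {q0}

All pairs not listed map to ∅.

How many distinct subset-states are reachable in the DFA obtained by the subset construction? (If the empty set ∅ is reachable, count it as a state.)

9

Start state of the DFA: {q0}.
{q0} --x--> {q1, q2}  [new]
{q0} --y--> {q0, q1, q3}  [new]
{q1, q2} --x--> {q2}  [new]
{q1, q2} --y--> {q0, q2, q3}  [new]
{q0, q1, q3} --x--> {q0, q1, q2}  [new]
{q0, q1, q3} --y--> {q0, q1, q3}  [seen]
{q2} --x--> {q2}  [seen]
{q2} --y--> {q2, q3}  [new]
{q0, q2, q3} --x--> {q0, q1, q2}  [seen]
{q0, q2, q3} --y--> {q0, q1, q2, q3}  [new]
{q0, q1, q2} --x--> {q1, q2}  [seen]
{q0, q1, q2} --y--> {q0, q1, q2, q3}  [seen]
{q2, q3} --x--> {q0, q2}  [new]
{q2, q3} --y--> {q2, q3}  [seen]
{q0, q1, q2, q3} --x--> {q0, q1, q2}  [seen]
{q0, q1, q2, q3} --y--> {q0, q1, q2, q3}  [seen]
{q0, q2} --x--> {q1, q2}  [seen]
{q0, q2} --y--> {q0, q1, q2, q3}  [seen]
Reachable DFA states: {q0}, {q1, q2}, {q0, q1, q3}, {q2}, {q0, q2, q3}, {q0, q1, q2}, {q2, q3}, {q0, q1, q2, q3}, {q0, q2}.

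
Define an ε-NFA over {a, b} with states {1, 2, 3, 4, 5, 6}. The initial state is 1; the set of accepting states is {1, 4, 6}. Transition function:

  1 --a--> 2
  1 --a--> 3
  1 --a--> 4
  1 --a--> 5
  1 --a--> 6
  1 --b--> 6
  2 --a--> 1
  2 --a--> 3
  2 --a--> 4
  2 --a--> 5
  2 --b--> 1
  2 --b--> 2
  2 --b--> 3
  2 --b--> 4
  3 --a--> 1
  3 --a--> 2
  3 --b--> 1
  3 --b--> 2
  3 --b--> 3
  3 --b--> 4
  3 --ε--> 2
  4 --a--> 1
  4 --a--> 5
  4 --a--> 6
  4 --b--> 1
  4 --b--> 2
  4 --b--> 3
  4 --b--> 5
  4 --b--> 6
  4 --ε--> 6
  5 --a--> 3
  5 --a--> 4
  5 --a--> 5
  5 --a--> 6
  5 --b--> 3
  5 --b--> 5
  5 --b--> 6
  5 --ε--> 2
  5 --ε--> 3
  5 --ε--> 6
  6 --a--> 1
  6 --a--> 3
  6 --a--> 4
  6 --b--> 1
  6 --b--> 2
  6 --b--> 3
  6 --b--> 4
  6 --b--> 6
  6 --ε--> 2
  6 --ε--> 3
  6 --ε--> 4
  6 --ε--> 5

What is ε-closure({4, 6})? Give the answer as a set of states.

{2, 3, 4, 5, 6}

Begin with {4, 6}.
6 →ε {2, 3, 4, 5}; add 2, 3, 5.
ε-closure = {2, 3, 4, 5, 6}.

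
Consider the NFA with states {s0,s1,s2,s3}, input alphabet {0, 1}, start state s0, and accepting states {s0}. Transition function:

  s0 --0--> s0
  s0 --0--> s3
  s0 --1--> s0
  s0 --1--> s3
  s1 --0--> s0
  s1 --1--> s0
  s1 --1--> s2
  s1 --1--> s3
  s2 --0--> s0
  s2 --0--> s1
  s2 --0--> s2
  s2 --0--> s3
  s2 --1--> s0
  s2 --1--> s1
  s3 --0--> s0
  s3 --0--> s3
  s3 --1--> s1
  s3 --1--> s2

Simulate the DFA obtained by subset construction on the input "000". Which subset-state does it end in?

Start: {s0}.
δ(s0,0) = {s0,s3}.
Union: {s0,s3}.
After 0: {s0,s3}.
δ(s0,0) = {s0,s3}; δ(s3,0) = {s0,s3}.
Union: {s0,s3}.
After 0: {s0,s3}.
δ(s0,0) = {s0,s3}; δ(s3,0) = {s0,s3}.
Union: {s0,s3}.
After 0: {s0,s3}.

{s0,s3}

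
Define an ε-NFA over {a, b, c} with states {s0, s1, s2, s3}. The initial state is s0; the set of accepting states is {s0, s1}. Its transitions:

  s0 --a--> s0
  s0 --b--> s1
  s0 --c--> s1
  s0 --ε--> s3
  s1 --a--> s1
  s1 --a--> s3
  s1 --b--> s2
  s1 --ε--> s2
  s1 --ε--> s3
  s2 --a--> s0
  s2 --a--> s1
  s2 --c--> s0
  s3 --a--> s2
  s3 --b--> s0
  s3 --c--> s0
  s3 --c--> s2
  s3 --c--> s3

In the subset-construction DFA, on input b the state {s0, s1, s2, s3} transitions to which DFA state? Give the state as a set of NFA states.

δ(s0,b) = {s1}; δ(s1,b) = {s2}; δ(s2,b) = ∅; δ(s3,b) = {s0}.
Union: {s0, s1, s2}.
ε-closure gives {s0, s1, s2, s3}.

{s0, s1, s2, s3}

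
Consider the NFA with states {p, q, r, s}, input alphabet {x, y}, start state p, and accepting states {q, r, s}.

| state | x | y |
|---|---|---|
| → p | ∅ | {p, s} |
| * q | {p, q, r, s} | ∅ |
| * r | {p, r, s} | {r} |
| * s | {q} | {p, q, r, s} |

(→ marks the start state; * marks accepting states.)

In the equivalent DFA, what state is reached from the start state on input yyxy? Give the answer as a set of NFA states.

{p, q, r, s}

Start: {p}.
δ(p,y) = {p, s}.
Union: {p, s}.
After y: {p, s}.
δ(p,y) = {p, s}; δ(s,y) = {p, q, r, s}.
Union: {p, q, r, s}.
After y: {p, q, r, s}.
δ(p,x) = ∅; δ(q,x) = {p, q, r, s}; δ(r,x) = {p, r, s}; δ(s,x) = {q}.
Union: {p, q, r, s}.
After x: {p, q, r, s}.
δ(p,y) = {p, s}; δ(q,y) = ∅; δ(r,y) = {r}; δ(s,y) = {p, q, r, s}.
Union: {p, q, r, s}.
After y: {p, q, r, s}.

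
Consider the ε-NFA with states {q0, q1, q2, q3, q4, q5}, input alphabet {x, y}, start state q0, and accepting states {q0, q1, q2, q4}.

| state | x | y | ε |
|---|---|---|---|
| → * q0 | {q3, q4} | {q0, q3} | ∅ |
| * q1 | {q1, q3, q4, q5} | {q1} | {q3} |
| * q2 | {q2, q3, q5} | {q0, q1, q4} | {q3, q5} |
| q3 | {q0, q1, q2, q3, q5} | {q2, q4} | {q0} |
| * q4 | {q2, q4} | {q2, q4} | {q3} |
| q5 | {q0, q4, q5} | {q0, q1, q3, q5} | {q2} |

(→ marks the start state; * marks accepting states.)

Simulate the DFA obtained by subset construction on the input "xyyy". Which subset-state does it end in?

Start: {q0}.
δ(q0,x) = {q3, q4}.
Union: {q3, q4}.
ε-closure gives {q0, q3, q4}.
After x: {q0, q3, q4}.
δ(q0,y) = {q0, q3}; δ(q3,y) = {q2, q4}; δ(q4,y) = {q2, q4}.
Union: {q0, q2, q3, q4}.
ε-closure gives {q0, q2, q3, q4, q5}.
After y: {q0, q2, q3, q4, q5}.
δ(q0,y) = {q0, q3}; δ(q2,y) = {q0, q1, q4}; δ(q3,y) = {q2, q4}; δ(q4,y) = {q2, q4}; δ(q5,y) = {q0, q1, q3, q5}.
Union: {q0, q1, q2, q3, q4, q5}.
After y: {q0, q1, q2, q3, q4, q5}.
δ(q0,y) = {q0, q3}; δ(q1,y) = {q1}; δ(q2,y) = {q0, q1, q4}; δ(q3,y) = {q2, q4}; δ(q4,y) = {q2, q4}; δ(q5,y) = {q0, q1, q3, q5}.
Union: {q0, q1, q2, q3, q4, q5}.
After y: {q0, q1, q2, q3, q4, q5}.

{q0, q1, q2, q3, q4, q5}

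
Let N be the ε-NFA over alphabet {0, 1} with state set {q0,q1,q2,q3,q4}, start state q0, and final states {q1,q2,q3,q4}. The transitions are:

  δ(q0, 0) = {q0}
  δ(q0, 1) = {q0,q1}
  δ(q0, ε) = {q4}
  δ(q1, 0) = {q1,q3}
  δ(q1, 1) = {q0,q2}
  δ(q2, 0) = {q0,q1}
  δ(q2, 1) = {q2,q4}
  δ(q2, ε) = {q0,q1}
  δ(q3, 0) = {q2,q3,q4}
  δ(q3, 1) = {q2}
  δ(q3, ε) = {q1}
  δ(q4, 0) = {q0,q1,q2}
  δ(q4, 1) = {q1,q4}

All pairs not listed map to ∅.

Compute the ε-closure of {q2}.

{q0,q1,q2,q4}

Begin with {q2}.
q2 →ε {q0,q1}; add q0, q1.
q0 →ε {q4}; add q4.
ε-closure = {q0,q1,q2,q4}.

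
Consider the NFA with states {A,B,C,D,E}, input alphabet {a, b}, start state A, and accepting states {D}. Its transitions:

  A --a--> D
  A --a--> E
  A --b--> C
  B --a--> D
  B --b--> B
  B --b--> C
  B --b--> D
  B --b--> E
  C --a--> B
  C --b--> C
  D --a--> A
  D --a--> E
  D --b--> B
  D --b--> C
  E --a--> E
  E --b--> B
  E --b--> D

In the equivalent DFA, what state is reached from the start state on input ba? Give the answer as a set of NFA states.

{B}

Start: {A}.
δ(A,b) = {C}.
Union: {C}.
After b: {C}.
δ(C,a) = {B}.
Union: {B}.
After a: {B}.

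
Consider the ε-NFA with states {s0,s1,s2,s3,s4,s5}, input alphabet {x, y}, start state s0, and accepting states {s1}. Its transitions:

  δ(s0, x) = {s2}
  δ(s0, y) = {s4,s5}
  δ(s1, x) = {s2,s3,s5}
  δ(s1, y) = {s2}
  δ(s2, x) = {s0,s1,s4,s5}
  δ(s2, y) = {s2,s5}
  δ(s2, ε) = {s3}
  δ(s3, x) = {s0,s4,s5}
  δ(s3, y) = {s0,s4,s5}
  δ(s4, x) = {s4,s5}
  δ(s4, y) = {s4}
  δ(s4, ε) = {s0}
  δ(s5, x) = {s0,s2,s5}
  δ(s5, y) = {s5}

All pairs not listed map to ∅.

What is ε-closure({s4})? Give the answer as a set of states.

Begin with {s4}.
s4 →ε {s0}; add s0.
ε-closure = {s0,s4}.

{s0,s4}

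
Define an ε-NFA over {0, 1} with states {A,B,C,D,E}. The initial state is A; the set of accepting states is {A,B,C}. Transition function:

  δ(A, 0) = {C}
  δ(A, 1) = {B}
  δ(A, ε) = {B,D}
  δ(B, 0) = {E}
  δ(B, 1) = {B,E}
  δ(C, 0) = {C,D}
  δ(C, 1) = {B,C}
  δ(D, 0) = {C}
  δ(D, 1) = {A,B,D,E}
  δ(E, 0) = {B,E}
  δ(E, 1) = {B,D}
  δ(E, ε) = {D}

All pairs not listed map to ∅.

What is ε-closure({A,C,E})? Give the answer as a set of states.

{A,B,C,D,E}

Begin with {A,C,E}.
A →ε {B,D}; add B, D.
ε-closure = {A,B,C,D,E}.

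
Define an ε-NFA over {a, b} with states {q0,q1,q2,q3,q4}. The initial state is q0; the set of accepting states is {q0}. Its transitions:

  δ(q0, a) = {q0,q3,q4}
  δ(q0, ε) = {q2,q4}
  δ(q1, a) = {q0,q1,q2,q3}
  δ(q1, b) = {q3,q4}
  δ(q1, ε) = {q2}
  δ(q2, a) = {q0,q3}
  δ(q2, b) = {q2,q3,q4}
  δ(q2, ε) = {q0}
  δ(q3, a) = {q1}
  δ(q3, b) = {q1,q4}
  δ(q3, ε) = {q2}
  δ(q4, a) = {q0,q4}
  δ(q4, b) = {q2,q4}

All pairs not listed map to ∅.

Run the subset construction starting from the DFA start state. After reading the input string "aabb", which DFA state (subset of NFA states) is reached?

{q0,q1,q2,q3,q4}

Start: {q0,q2,q4}.
δ(q0,a) = {q0,q3,q4}; δ(q2,a) = {q0,q3}; δ(q4,a) = {q0,q4}.
Union: {q0,q3,q4}.
ε-closure gives {q0,q2,q3,q4}.
After a: {q0,q2,q3,q4}.
δ(q0,a) = {q0,q3,q4}; δ(q2,a) = {q0,q3}; δ(q3,a) = {q1}; δ(q4,a) = {q0,q4}.
Union: {q0,q1,q3,q4}.
ε-closure gives {q0,q1,q2,q3,q4}.
After a: {q0,q1,q2,q3,q4}.
δ(q0,b) = ∅; δ(q1,b) = {q3,q4}; δ(q2,b) = {q2,q3,q4}; δ(q3,b) = {q1,q4}; δ(q4,b) = {q2,q4}.
Union: {q1,q2,q3,q4}.
ε-closure gives {q0,q1,q2,q3,q4}.
After b: {q0,q1,q2,q3,q4}.
δ(q0,b) = ∅; δ(q1,b) = {q3,q4}; δ(q2,b) = {q2,q3,q4}; δ(q3,b) = {q1,q4}; δ(q4,b) = {q2,q4}.
Union: {q1,q2,q3,q4}.
ε-closure gives {q0,q1,q2,q3,q4}.
After b: {q0,q1,q2,q3,q4}.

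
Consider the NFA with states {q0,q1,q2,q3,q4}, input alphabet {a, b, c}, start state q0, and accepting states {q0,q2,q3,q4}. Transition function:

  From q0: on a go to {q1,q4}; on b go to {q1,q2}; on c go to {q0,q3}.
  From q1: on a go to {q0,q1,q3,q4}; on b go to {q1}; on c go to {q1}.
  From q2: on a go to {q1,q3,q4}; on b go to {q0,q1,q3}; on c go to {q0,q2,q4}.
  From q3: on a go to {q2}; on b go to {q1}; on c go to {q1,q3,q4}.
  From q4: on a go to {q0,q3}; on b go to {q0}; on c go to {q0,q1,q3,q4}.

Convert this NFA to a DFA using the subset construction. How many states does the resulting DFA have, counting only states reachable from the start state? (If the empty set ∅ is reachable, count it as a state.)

12

Start state of the DFA: {q0}.
{q0} --a--> {q1,q4}  [new]
{q0} --b--> {q1,q2}  [new]
{q0} --c--> {q0,q3}  [new]
{q1,q4} --a--> {q0,q1,q3,q4}  [new]
{q1,q4} --b--> {q0,q1}  [new]
{q1,q4} --c--> {q0,q1,q3,q4}  [seen]
{q1,q2} --a--> {q0,q1,q3,q4}  [seen]
{q1,q2} --b--> {q0,q1,q3}  [new]
{q1,q2} --c--> {q0,q1,q2,q4}  [new]
{q0,q3} --a--> {q1,q2,q4}  [new]
{q0,q3} --b--> {q1,q2}  [seen]
{q0,q3} --c--> {q0,q1,q3,q4}  [seen]
{q0,q1,q3,q4} --a--> {q0,q1,q2,q3,q4}  [new]
{q0,q1,q3,q4} --b--> {q0,q1,q2}  [new]
{q0,q1,q3,q4} --c--> {q0,q1,q3,q4}  [seen]
{q0,q1} --a--> {q0,q1,q3,q4}  [seen]
{q0,q1} --b--> {q1,q2}  [seen]
{q0,q1} --c--> {q0,q1,q3}  [seen]
{q0,q1,q3} --a--> {q0,q1,q2,q3,q4}  [seen]
{q0,q1,q3} --b--> {q1,q2}  [seen]
{q0,q1,q3} --c--> {q0,q1,q3,q4}  [seen]
{q0,q1,q2,q4} --a--> {q0,q1,q3,q4}  [seen]
{q0,q1,q2,q4} --b--> {q0,q1,q2,q3}  [new]
{q0,q1,q2,q4} --c--> {q0,q1,q2,q3,q4}  [seen]
{q1,q2,q4} --a--> {q0,q1,q3,q4}  [seen]
{q1,q2,q4} --b--> {q0,q1,q3}  [seen]
{q1,q2,q4} --c--> {q0,q1,q2,q3,q4}  [seen]
{q0,q1,q2,q3,q4} --a--> {q0,q1,q2,q3,q4}  [seen]
{q0,q1,q2,q3,q4} --b--> {q0,q1,q2,q3}  [seen]
{q0,q1,q2,q3,q4} --c--> {q0,q1,q2,q3,q4}  [seen]
{q0,q1,q2} --a--> {q0,q1,q3,q4}  [seen]
{q0,q1,q2} --b--> {q0,q1,q2,q3}  [seen]
{q0,q1,q2} --c--> {q0,q1,q2,q3,q4}  [seen]
{q0,q1,q2,q3} --a--> {q0,q1,q2,q3,q4}  [seen]
{q0,q1,q2,q3} --b--> {q0,q1,q2,q3}  [seen]
{q0,q1,q2,q3} --c--> {q0,q1,q2,q3,q4}  [seen]
Reachable DFA states: {q0}, {q1,q4}, {q1,q2}, {q0,q3}, {q0,q1,q3,q4}, {q0,q1}, {q0,q1,q3}, {q0,q1,q2,q4}, {q1,q2,q4}, {q0,q1,q2,q3,q4}, {q0,q1,q2}, {q0,q1,q2,q3}.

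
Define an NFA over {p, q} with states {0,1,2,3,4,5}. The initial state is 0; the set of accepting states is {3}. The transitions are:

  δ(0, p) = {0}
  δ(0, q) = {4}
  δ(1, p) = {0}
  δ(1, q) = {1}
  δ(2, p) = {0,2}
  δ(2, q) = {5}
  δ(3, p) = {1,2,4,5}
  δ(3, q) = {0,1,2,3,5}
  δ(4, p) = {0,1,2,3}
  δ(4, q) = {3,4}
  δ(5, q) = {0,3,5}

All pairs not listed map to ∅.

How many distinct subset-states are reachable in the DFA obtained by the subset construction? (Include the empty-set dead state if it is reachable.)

7

Start state of the DFA: {0}.
{0} --p--> {0}  [seen]
{0} --q--> {4}  [new]
{4} --p--> {0,1,2,3}  [new]
{4} --q--> {3,4}  [new]
{0,1,2,3} --p--> {0,1,2,4,5}  [new]
{0,1,2,3} --q--> {0,1,2,3,4,5}  [new]
{3,4} --p--> {0,1,2,3,4,5}  [seen]
{3,4} --q--> {0,1,2,3,4,5}  [seen]
{0,1,2,4,5} --p--> {0,1,2,3}  [seen]
{0,1,2,4,5} --q--> {0,1,3,4,5}  [new]
{0,1,2,3,4,5} --p--> {0,1,2,3,4,5}  [seen]
{0,1,2,3,4,5} --q--> {0,1,2,3,4,5}  [seen]
{0,1,3,4,5} --p--> {0,1,2,3,4,5}  [seen]
{0,1,3,4,5} --q--> {0,1,2,3,4,5}  [seen]
Reachable DFA states: {0}, {4}, {0,1,2,3}, {3,4}, {0,1,2,4,5}, {0,1,2,3,4,5}, {0,1,3,4,5}.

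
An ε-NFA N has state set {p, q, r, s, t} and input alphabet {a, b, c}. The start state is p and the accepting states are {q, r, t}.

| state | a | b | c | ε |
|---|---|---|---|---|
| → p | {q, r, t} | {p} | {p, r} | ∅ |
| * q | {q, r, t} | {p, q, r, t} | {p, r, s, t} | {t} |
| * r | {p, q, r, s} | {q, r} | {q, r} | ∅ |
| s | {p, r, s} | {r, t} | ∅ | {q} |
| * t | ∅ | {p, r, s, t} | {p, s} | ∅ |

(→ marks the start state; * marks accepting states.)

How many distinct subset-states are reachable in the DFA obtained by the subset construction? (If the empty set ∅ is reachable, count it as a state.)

5

Start state of the DFA: {p} (ε-closure of the NFA start).
{p} --a--> {q, r, t}  [new]
{p} --b--> {p}  [seen]
{p} --c--> {p, r}  [new]
{q, r, t} --a--> {p, q, r, s, t}  [new]
{q, r, t} --b--> {p, q, r, s, t}  [seen]
{q, r, t} --c--> {p, q, r, s, t}  [seen]
{p, r} --a--> {p, q, r, s, t}  [seen]
{p, r} --b--> {p, q, r, t}  [new]
{p, r} --c--> {p, q, r, t}  [seen]
{p, q, r, s, t} --a--> {p, q, r, s, t}  [seen]
{p, q, r, s, t} --b--> {p, q, r, s, t}  [seen]
{p, q, r, s, t} --c--> {p, q, r, s, t}  [seen]
{p, q, r, t} --a--> {p, q, r, s, t}  [seen]
{p, q, r, t} --b--> {p, q, r, s, t}  [seen]
{p, q, r, t} --c--> {p, q, r, s, t}  [seen]
Reachable DFA states: {p}, {q, r, t}, {p, r}, {p, q, r, s, t}, {p, q, r, t}.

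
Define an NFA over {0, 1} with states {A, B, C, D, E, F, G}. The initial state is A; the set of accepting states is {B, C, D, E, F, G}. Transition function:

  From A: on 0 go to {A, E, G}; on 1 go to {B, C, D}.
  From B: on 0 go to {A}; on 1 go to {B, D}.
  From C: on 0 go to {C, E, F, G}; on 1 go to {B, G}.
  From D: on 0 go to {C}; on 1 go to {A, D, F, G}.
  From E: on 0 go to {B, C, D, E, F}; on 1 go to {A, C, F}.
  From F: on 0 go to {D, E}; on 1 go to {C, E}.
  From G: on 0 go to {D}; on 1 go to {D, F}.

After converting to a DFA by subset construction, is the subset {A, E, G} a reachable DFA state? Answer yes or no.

yes

Start state of the DFA: {A}.
{A} --0--> {A, E, G}  [new]
{A} --1--> {B, C, D}  [new]
{A, E, G} --0--> {A, B, C, D, E, F, G}  [new]
{A, E, G} --1--> {A, B, C, D, F}  [new]
{B, C, D} --0--> {A, C, E, F, G}  [new]
{B, C, D} --1--> {A, B, D, F, G}  [new]
{A, B, C, D, E, F, G} --0--> {A, B, C, D, E, F, G}  [seen]
{A, B, C, D, E, F, G} --1--> {A, B, C, D, E, F, G}  [seen]
{A, B, C, D, F} --0--> {A, C, D, E, F, G}  [new]
{A, B, C, D, F} --1--> {A, B, C, D, E, F, G}  [seen]
{A, C, E, F, G} --0--> {A, B, C, D, E, F, G}  [seen]
{A, C, E, F, G} --1--> {A, B, C, D, E, F, G}  [seen]
{A, B, D, F, G} --0--> {A, C, D, E, G}  [new]
{A, B, D, F, G} --1--> {A, B, C, D, E, F, G}  [seen]
{A, C, D, E, F, G} --0--> {A, B, C, D, E, F, G}  [seen]
{A, C, D, E, F, G} --1--> {A, B, C, D, E, F, G}  [seen]
{A, C, D, E, G} --0--> {A, B, C, D, E, F, G}  [seen]
{A, C, D, E, G} --1--> {A, B, C, D, F, G}  [new]
{A, B, C, D, F, G} --0--> {A, C, D, E, F, G}  [seen]
{A, B, C, D, F, G} --1--> {A, B, C, D, E, F, G}  [seen]
Reachable DFA states: {A}, {A, E, G}, {B, C, D}, {A, B, C, D, E, F, G}, {A, B, C, D, F}, {A, C, E, F, G}, {A, B, D, F, G}, {A, C, D, E, F, G}, {A, C, D, E, G}, {A, B, C, D, F, G}.
{A, E, G} is among them.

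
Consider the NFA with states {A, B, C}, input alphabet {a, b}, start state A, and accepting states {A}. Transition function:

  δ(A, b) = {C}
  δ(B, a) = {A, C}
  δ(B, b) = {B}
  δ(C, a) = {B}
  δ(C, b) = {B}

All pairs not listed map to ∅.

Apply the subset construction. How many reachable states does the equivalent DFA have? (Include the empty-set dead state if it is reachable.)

7

Start state of the DFA: {A}.
{A} --a--> ∅  [new]
{A} --b--> {C}  [new]
∅ --a--> ∅  [seen]
∅ --b--> ∅  [seen]
{C} --a--> {B}  [new]
{C} --b--> {B}  [seen]
{B} --a--> {A, C}  [new]
{B} --b--> {B}  [seen]
{A, C} --a--> {B}  [seen]
{A, C} --b--> {B, C}  [new]
{B, C} --a--> {A, B, C}  [new]
{B, C} --b--> {B}  [seen]
{A, B, C} --a--> {A, B, C}  [seen]
{A, B, C} --b--> {B, C}  [seen]
Reachable DFA states: {A}, ∅, {C}, {B}, {A, C}, {B, C}, {A, B, C}.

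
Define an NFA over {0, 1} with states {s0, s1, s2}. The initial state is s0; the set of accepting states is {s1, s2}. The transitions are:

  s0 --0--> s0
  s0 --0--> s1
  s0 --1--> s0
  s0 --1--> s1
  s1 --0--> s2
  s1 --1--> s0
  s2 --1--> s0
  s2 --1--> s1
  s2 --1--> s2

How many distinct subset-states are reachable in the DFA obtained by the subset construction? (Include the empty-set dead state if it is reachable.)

Start state of the DFA: {s0}.
{s0} --0--> {s0, s1}  [new]
{s0} --1--> {s0, s1}  [seen]
{s0, s1} --0--> {s0, s1, s2}  [new]
{s0, s1} --1--> {s0, s1}  [seen]
{s0, s1, s2} --0--> {s0, s1, s2}  [seen]
{s0, s1, s2} --1--> {s0, s1, s2}  [seen]
Reachable DFA states: {s0}, {s0, s1}, {s0, s1, s2}.

3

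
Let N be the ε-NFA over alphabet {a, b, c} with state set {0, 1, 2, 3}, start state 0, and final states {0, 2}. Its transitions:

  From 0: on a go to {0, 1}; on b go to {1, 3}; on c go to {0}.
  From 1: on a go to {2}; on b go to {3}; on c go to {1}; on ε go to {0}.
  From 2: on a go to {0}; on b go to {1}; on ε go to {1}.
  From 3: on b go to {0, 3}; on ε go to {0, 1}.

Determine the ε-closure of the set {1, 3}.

Begin with {1, 3}.
1 →ε {0}; add 0.
ε-closure = {0, 1, 3}.

{0, 1, 3}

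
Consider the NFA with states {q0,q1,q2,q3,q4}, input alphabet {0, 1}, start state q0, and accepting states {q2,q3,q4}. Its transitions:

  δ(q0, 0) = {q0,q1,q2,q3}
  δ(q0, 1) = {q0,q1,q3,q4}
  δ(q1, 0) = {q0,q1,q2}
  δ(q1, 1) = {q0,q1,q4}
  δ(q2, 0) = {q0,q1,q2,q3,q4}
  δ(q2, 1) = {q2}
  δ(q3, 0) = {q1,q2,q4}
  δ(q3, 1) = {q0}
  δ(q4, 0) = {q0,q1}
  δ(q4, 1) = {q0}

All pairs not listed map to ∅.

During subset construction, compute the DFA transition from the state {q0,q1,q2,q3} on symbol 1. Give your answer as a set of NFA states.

δ(q0,1) = {q0,q1,q3,q4}; δ(q1,1) = {q0,q1,q4}; δ(q2,1) = {q2}; δ(q3,1) = {q0}.
Union: {q0,q1,q2,q3,q4}.

{q0,q1,q2,q3,q4}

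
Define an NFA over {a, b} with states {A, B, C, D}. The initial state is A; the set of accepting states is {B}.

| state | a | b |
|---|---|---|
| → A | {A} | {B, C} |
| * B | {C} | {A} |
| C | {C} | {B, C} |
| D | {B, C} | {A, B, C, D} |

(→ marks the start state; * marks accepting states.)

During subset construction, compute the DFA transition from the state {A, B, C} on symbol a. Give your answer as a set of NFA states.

δ(A,a) = {A}; δ(B,a) = {C}; δ(C,a) = {C}.
Union: {A, C}.

{A, C}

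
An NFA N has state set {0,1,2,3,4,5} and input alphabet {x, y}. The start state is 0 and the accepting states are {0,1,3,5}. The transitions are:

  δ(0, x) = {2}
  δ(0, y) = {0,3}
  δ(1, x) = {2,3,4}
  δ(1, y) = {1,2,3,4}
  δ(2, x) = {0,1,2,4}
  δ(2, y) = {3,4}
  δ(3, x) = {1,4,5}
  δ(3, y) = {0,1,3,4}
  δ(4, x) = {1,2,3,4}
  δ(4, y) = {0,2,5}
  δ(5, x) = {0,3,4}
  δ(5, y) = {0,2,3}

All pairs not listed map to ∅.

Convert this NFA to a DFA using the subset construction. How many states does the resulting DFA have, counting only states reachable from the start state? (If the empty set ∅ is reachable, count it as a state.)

Start state of the DFA: {0}.
{0} --x--> {2}  [new]
{0} --y--> {0,3}  [new]
{2} --x--> {0,1,2,4}  [new]
{2} --y--> {3,4}  [new]
{0,3} --x--> {1,2,4,5}  [new]
{0,3} --y--> {0,1,3,4}  [new]
{0,1,2,4} --x--> {0,1,2,3,4}  [new]
{0,1,2,4} --y--> {0,1,2,3,4,5}  [new]
{3,4} --x--> {1,2,3,4,5}  [new]
{3,4} --y--> {0,1,2,3,4,5}  [seen]
{1,2,4,5} --x--> {0,1,2,3,4}  [seen]
{1,2,4,5} --y--> {0,1,2,3,4,5}  [seen]
{0,1,3,4} --x--> {1,2,3,4,5}  [seen]
{0,1,3,4} --y--> {0,1,2,3,4,5}  [seen]
{0,1,2,3,4} --x--> {0,1,2,3,4,5}  [seen]
{0,1,2,3,4} --y--> {0,1,2,3,4,5}  [seen]
{0,1,2,3,4,5} --x--> {0,1,2,3,4,5}  [seen]
{0,1,2,3,4,5} --y--> {0,1,2,3,4,5}  [seen]
{1,2,3,4,5} --x--> {0,1,2,3,4,5}  [seen]
{1,2,3,4,5} --y--> {0,1,2,3,4,5}  [seen]
Reachable DFA states: {0}, {2}, {0,3}, {0,1,2,4}, {3,4}, {1,2,4,5}, {0,1,3,4}, {0,1,2,3,4}, {0,1,2,3,4,5}, {1,2,3,4,5}.

10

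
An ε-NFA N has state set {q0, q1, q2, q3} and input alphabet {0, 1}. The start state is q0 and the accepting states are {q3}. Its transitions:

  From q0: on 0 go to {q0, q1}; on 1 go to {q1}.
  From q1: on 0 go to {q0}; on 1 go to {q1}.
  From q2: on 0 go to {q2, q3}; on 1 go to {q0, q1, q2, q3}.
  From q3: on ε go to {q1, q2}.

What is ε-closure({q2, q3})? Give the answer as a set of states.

{q1, q2, q3}

Begin with {q2, q3}.
q3 →ε {q1, q2}; add q1.
ε-closure = {q1, q2, q3}.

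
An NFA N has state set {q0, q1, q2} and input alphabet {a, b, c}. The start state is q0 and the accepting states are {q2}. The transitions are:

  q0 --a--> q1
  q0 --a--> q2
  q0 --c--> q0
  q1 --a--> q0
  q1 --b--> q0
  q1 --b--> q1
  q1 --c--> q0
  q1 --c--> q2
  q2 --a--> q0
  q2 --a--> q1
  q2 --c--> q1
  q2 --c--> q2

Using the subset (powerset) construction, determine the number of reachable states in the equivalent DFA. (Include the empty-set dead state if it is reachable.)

Start state of the DFA: {q0}.
{q0} --a--> {q1, q2}  [new]
{q0} --b--> ∅  [new]
{q0} --c--> {q0}  [seen]
{q1, q2} --a--> {q0, q1}  [new]
{q1, q2} --b--> {q0, q1}  [seen]
{q1, q2} --c--> {q0, q1, q2}  [new]
∅ --a--> ∅  [seen]
∅ --b--> ∅  [seen]
∅ --c--> ∅  [seen]
{q0, q1} --a--> {q0, q1, q2}  [seen]
{q0, q1} --b--> {q0, q1}  [seen]
{q0, q1} --c--> {q0, q2}  [new]
{q0, q1, q2} --a--> {q0, q1, q2}  [seen]
{q0, q1, q2} --b--> {q0, q1}  [seen]
{q0, q1, q2} --c--> {q0, q1, q2}  [seen]
{q0, q2} --a--> {q0, q1, q2}  [seen]
{q0, q2} --b--> ∅  [seen]
{q0, q2} --c--> {q0, q1, q2}  [seen]
Reachable DFA states: {q0}, {q1, q2}, ∅, {q0, q1}, {q0, q1, q2}, {q0, q2}.

6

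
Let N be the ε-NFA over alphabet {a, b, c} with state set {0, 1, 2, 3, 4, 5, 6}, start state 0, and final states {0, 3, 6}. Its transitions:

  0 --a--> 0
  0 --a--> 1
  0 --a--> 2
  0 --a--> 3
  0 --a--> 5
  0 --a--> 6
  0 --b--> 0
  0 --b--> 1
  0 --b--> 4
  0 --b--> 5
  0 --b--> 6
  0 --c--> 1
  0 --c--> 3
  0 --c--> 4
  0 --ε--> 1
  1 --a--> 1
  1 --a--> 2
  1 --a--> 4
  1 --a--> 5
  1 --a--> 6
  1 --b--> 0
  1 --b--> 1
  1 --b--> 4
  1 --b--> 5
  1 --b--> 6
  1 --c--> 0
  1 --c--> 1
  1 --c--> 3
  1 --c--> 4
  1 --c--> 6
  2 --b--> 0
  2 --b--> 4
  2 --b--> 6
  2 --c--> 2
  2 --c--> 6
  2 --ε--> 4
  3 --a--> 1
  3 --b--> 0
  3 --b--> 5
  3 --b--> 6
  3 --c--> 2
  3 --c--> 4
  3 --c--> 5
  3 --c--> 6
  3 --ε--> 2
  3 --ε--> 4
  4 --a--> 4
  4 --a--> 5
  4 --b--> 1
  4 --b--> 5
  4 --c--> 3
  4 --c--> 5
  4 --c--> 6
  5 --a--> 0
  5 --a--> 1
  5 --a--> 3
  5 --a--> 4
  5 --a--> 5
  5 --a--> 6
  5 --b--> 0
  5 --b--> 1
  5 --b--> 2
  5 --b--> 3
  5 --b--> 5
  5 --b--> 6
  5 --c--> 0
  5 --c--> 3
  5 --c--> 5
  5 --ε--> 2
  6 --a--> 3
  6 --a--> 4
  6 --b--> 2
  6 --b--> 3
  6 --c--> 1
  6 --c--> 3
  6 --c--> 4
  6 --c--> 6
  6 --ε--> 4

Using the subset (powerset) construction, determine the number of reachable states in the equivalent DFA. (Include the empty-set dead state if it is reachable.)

4

Start state of the DFA: {0, 1} (ε-closure of the NFA start).
{0, 1} --a--> {0, 1, 2, 3, 4, 5, 6}  [new]
{0, 1} --b--> {0, 1, 2, 4, 5, 6}  [new]
{0, 1} --c--> {0, 1, 2, 3, 4, 6}  [new]
{0, 1, 2, 3, 4, 5, 6} --a--> {0, 1, 2, 3, 4, 5, 6}  [seen]
{0, 1, 2, 3, 4, 5, 6} --b--> {0, 1, 2, 3, 4, 5, 6}  [seen]
{0, 1, 2, 3, 4, 5, 6} --c--> {0, 1, 2, 3, 4, 5, 6}  [seen]
{0, 1, 2, 4, 5, 6} --a--> {0, 1, 2, 3, 4, 5, 6}  [seen]
{0, 1, 2, 4, 5, 6} --b--> {0, 1, 2, 3, 4, 5, 6}  [seen]
{0, 1, 2, 4, 5, 6} --c--> {0, 1, 2, 3, 4, 5, 6}  [seen]
{0, 1, 2, 3, 4, 6} --a--> {0, 1, 2, 3, 4, 5, 6}  [seen]
{0, 1, 2, 3, 4, 6} --b--> {0, 1, 2, 3, 4, 5, 6}  [seen]
{0, 1, 2, 3, 4, 6} --c--> {0, 1, 2, 3, 4, 5, 6}  [seen]
Reachable DFA states: {0, 1}, {0, 1, 2, 3, 4, 5, 6}, {0, 1, 2, 4, 5, 6}, {0, 1, 2, 3, 4, 6}.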